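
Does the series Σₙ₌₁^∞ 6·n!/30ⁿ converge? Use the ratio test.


aₙ = 6·n!/30^n
a_{n+1}/aₙ = (n+1)!/30^(n+1) × 30^n/n!  (constant 6 cancels)
= (n+1)/30
L = lim(n→∞) (n+1)/30 = ∞
L > 1 → series DIVERGES

Diverges (ratio test: L = ∞ > 1)


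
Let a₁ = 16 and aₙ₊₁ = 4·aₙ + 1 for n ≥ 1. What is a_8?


Computing step by step:
a_1 = 16
a_2 = 65
a_3 = 261
a_4 = 1045
a_5 = 4181
a_6 = 16725
a_7 = 66901
a_8 = 267605


a_8 = 267605


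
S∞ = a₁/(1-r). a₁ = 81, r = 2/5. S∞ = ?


S∞ = a₁/(1-r) = 81/(1 - 2/5)
= 81/(3/5)
= 135

S∞ = 135


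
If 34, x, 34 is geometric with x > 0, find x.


GM = √(34×34) = √1156 = 34

GM = 34


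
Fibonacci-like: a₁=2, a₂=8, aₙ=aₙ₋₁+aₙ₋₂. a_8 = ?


Computing iteratively: 2, 8, 10, 18, 28, 46, 74, 120
a_8 = 120

a_8 = 120


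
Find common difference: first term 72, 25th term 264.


d = (aₙ - a₁)/(n-1)
= (264 - 72)/(25-1)
= 192/24 = 8

d = 8


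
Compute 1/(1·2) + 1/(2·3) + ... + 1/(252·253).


1/(k(k+1)) = 1/k - 1/(k+1) (partial fractions)
Telescoping: Σ = 1 - 1/253 = 252/253

Sum = 252/253


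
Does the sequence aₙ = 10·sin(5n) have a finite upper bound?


For all n, -1 ≤ sin(5n) ≤ 1, so -10 ≤ 10·sin(5n) ≤ 10
Lower bound: -10, Upper bound: 10
The sequence IS bounded

Bounded (-10 ≤ aₙ ≤ 10)


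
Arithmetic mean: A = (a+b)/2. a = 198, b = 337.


AM = (198 + 337)/2 = 535/2 = 267.5

AM = 267.5


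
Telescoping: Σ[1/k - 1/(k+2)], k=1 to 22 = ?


Telescoping with gap 2: two head and two tail terms survive.
= (1 + 1/2) - (1/23 + 1/24)
= 3/2 - 1/23 - 1/24 = 781/552

Sum = 781/552


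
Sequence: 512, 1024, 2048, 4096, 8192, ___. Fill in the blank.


Pattern: powers of 2: 2ⁿ
Terms: 512, 1024, 2048, 4096, 8192
Next term = 16384

Next term = 16384


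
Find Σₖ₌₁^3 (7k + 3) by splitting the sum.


Σ(7k+3) = 7·Σk + 3·n
= 7·6 + 3·3
= 42 + 9 = 51

Σ = 51


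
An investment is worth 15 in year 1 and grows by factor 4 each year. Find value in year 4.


aₙ = a₁·r^(n-1)
= 15×4^3
= 15×64
= 960

a_4 = 960


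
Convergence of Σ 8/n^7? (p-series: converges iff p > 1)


p-series test: Σ c/n^p converges if p > 1, diverges if p ≤ 1 (constant c > 0 doesn't affect convergence).
p = 7
7 > 1 → CONVERGES

Converges (p = 7 > 1)


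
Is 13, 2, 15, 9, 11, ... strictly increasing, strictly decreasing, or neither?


Differences: -11, 13, -6, 2
Difference at position 2 is +13 (> 0) but position 1 is -11 (< 0) — sequence both rises and falls
→ NOT monotonic

Not monotonic


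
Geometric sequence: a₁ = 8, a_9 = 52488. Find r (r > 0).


r^(n-1) = aₙ/a₁
r^8 = 52488/8 = 6561
r = 6561^(1/8)
= ±3; taking r > 0 gives r = 3

r = 3


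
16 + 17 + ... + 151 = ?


Σₖ₌16^151 k = Σₖ₌₁^151 k − Σₖ₌₁^15 k
= 151·152/2 − 15·16/2
= 11476 − 120 = 11356

Σk = 11356


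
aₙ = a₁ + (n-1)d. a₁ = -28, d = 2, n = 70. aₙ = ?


aₙ = a₁ + (n-1)d
= -28 + (70-1)×2
= -28 + 138
= 110

a_70 = 110


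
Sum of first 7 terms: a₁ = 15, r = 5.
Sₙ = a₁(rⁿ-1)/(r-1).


Sₙ = 15×(5^7 - 1)/(5 - 1)
= 15×(78125 - 1)/4
= 15×78124/4
= 292965

S_7 = 292965


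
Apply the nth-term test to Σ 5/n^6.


lim(n→∞) 5/n^6 = 0
lim aₙ = 0 → nth-term test is INCONCLUSIVE
(Need other tests; this is actually a convergent p-series with p=6 > 1)

Inconclusive (lim aₙ = 0; need another test)


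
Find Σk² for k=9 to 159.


Σₖ₌9^159 k² = Σₖ₌₁^159 k² − Σₖ₌₁^8 k²
= 159·160·319/6 − 8·9·17/6
= 1352560 − 204 = 1352356

Σk² = 1352356


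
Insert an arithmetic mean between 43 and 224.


AM = (43 + 224)/2 = 267/2 = 133.5

AM = 133.5


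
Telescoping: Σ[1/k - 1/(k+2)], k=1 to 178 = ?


Telescoping with gap 2: two head and two tail terms survive.
= (1 + 1/2) - (1/179 + 1/180)
= 3/2 - 1/179 - 1/180 = 47971/32220

Sum = 47971/32220


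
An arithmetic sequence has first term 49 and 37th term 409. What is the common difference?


d = (aₙ - a₁)/(n-1)
= (409 - 49)/(37-1)
= 360/36 = 10

d = 10


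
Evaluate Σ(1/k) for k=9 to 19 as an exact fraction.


Σₖ₌9^19 1/k = 1/9 + 1/10 + 1/11 + ... + 1/19
= 12879365/15519504
≈ 0.8299

Sum = 12879365/15519504 ≈ 0.8299


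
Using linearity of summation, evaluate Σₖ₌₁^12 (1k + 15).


Σ(1k+15) = 1·Σk + 15·n
= 1·78 + 15·12
= 78 + 180 = 258

Σ = 258


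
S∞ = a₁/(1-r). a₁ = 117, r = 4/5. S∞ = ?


S∞ = a₁/(1-r) = 117/(1 - 4/5)
= 117/(1/5)
= 585

S∞ = 585


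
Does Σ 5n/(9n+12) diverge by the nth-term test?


lim(n→∞) 5n/(9n+12) = 5/9 = 5/9  (divide numerator and denominator by n)
lim aₙ = 5/9 ≠ 0 → series DIVERGES

Diverges (lim aₙ = 5/9 ≠ 0)


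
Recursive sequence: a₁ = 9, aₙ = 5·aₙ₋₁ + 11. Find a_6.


Computing step by step:
a_1 = 9
a_2 = 56
a_3 = 291
a_4 = 1466
a_5 = 7341
a_6 = 36716


a_6 = 36716


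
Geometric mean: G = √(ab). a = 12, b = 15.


GM = √(12×15) = √180 = 13.4164

GM = 13.4164


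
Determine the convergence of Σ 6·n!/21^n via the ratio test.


aₙ = 6·n!/21^n
a_{n+1}/aₙ = (n+1)!/21^(n+1) × 21^n/n!  (constant 6 cancels)
= (n+1)/21
L = lim(n→∞) (n+1)/21 = ∞
L > 1 → series DIVERGES

Diverges (ratio test: L = ∞ > 1)


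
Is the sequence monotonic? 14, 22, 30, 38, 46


Differences: 8, 8, 8, 8
All differences > 0 → strictly INCREASING

Monotonically increasing


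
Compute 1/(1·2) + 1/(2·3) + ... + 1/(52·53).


1/(k(k+1)) = 1/k - 1/(k+1) (partial fractions)
Telescoping: Σ = 1 - 1/53 = 52/53

Sum = 52/53


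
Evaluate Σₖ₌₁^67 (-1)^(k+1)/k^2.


S = 1 - 1/4 + 1/9 - 1/16 + 1/25 - 1/36 + 1/49 - 1/64 ± ...
= 0.8226
(Full series converges to +π²/12 ≈ +0.8225)

S_67 = 0.8226


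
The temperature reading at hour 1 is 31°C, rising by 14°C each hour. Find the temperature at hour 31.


aₙ = a₁ + (n-1)d
= 31 + (31-1)×14
= 31 + 420
= 451

a_31 = 451


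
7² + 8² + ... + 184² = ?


Σₖ₌7^184 k² = Σₖ₌₁^184 k² − Σₖ₌₁^6 k²
= 184·185·369/6 − 6·7·13/6
= 2093460 − 91 = 2093369

Σk² = 2093369


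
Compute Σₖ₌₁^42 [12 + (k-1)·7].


aₙ = 12 + (42-1)×7 = 299
Sₙ = n(a₁+aₙ)/2 = 42×(12+299)/2
= 42×311/2 = 6531

S_42 = 6531


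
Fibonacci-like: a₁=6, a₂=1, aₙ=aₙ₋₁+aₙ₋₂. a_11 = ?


Computing iteratively: 6, 1, 7, 8, 15, 23, 38, 61, 99, 160, 259
a_11 = 259

a_11 = 259


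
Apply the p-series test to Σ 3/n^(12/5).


p-series test: Σ c/n^p converges if p > 1, diverges if p ≤ 1 (constant c > 0 doesn't affect convergence).
p = 12/5
12/5 > 1 → CONVERGES

Converges (p = 12/5 > 1)


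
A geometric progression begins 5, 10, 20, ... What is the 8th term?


aₙ = a₁·r^(n-1)
= 5×2^7
= 5×128
= 640

a_8 = 640


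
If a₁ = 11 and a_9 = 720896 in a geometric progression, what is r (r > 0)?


r^(n-1) = aₙ/a₁
r^8 = 720896/11 = 65536
r = 65536^(1/8)
= ±4; taking r > 0 gives r = 4

r = 4


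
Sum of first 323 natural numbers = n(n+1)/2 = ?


n(n+1)/2 = 323×324/2 = 104652/2 = 52326

Σk = 52326


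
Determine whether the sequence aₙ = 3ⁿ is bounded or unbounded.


aₙ = 3ⁿ → as n→∞, aₙ→∞ (since base 3 > 1)
No finite upper bound exists
The sequence is UNBOUNDED

Unbounded (aₙ → ∞ as n → ∞)


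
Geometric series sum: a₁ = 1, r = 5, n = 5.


Sₙ = 1×(5^5 - 1)/(5 - 1)
= 1×(3125 - 1)/4
= 1×3124/4
= 781

S_5 = 781


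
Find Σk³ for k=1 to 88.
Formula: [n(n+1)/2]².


n(n+1)/2 = 88×89/2 = 3916
Σk³ = 3916² = 15335056

Σk³ = 15335056


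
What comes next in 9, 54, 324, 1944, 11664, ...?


Pattern: geometric (r=6)
Terms: 9, 54, 324, 1944, 11664
Next term = 69984

Next term = 69984


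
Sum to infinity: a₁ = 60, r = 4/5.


S∞ = a₁/(1-r) = 60/(1 - 4/5)
= 60/(1/5)
= 300

S∞ = 300


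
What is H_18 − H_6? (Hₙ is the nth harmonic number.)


Σₖ₌7^18 1/k = 1/7 + 1/8 + 1/9 + ... + 1/18
= 853661/816816
≈ 1.0451

Sum = 853661/816816 ≈ 1.0451


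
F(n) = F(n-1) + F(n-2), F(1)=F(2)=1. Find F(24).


Fibonacci sequence: 1, 1, 2, 3, 5, 8, 13, 21, 34, 55, 89, ...
F(24) = 46368

F(24) = 46368


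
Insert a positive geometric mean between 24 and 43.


GM = √(24×43) = √1032 = 32.1248

GM = 32.1248


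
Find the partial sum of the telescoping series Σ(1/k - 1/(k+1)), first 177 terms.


Telescoping: adjacent terms cancel.
= 1/1 - 1/178
= 1 - 1/178 = 177/178

Sum = 177/178


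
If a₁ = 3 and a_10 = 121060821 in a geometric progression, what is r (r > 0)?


r^(n-1) = aₙ/a₁
r^9 = 121060821/3 = 40353607
r = 40353607^(1/9)
= 7

r = 7


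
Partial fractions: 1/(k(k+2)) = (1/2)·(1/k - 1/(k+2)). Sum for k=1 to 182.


1/(k(k+2)) = (1/2)·(1/k - 1/(k+2)) (partial fractions)
Telescoping: Σ = (1/2)·(1 + 1/2 - 1/183 - 1/184) = 50141/67344

Sum = 50141/67344


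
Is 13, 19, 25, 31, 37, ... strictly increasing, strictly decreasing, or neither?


Differences: 6, 6, 6, 6
All differences > 0 → strictly INCREASING

Monotonically increasing


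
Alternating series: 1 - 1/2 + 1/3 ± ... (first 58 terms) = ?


S = 1 - 1/2 + 1/3 - 1/4 + 1/5 - 1/6 + 1/7 - 1/8 ± ...
= 0.6846
(Full series converges to +ln(2) ≈ +0.6931)

S_58 = 0.6846


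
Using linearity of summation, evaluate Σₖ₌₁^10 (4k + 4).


Σ(4k+4) = 4·Σk + 4·n
= 4·55 + 4·10
= 220 + 40 = 260

Σ = 260


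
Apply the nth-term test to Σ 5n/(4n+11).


lim(n→∞) 5n/(4n+11) = 5/4 = 5/4  (divide numerator and denominator by n)
lim aₙ = 5/4 ≠ 0 → series DIVERGES

Diverges (lim aₙ = 5/4 ≠ 0)


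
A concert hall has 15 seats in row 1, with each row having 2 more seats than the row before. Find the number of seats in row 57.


aₙ = a₁ + (n-1)d
= 15 + (57-1)×2
= 15 + 112
= 127

a_57 = 127


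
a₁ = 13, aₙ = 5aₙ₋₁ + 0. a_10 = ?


Computing step by step:
a_1 = 13
a_2 = 65
a_3 = 325
a_4 = 1625
a_5 = 8125
a_6 = 40625
a_7 = 203125
a_8 = 1015625
a_9 = 5078125
a_10 = 25390625


a_10 = 25390625


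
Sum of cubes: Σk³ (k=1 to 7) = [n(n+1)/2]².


n(n+1)/2 = 7×8/2 = 28
Σk³ = 28² = 784

Σk³ = 784


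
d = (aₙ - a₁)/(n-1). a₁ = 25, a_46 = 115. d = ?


d = (aₙ - a₁)/(n-1)
= (115 - 25)/(46-1)
= 90/45 = 2

d = 2


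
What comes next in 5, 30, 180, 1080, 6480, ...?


Pattern: geometric (r=6)
Terms: 5, 30, 180, 1080, 6480
Next term = 38880

Next term = 38880


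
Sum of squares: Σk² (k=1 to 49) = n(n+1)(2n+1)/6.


n = 49
n(n+1)(2n+1)/6 = 49×50×99/6
= 242550/6 = 40425

Σk² = 40425


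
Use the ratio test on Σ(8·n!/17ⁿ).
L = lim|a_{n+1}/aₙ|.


aₙ = 8·n!/17^n
a_{n+1}/aₙ = (n+1)!/17^(n+1) × 17^n/n!  (constant 8 cancels)
= (n+1)/17
L = lim(n→∞) (n+1)/17 = ∞
L > 1 → series DIVERGES

Diverges (ratio test: L = ∞ > 1)


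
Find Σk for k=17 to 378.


Σₖ₌17^378 k = Σₖ₌₁^378 k − Σₖ₌₁^16 k
= 378·379/2 − 16·17/2
= 71631 − 136 = 71495

Σk = 71495


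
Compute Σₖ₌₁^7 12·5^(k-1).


Sₙ = 12×(5^7 - 1)/(5 - 1)
= 12×(78125 - 1)/4
= 12×78124/4
= 234372

S_7 = 234372


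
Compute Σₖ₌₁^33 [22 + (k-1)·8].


aₙ = 22 + (33-1)×8 = 278
Sₙ = n(a₁+aₙ)/2 = 33×(22+278)/2
= 33×300/2 = 4950

S_33 = 4950


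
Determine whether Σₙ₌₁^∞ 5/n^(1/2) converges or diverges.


p-series test: Σ c/n^p converges if p > 1, diverges if p ≤ 1 (constant c > 0 doesn't affect convergence).
p = 1/2
1/2 ≤ 1 → DIVERGES

Diverges (p = 1/2 ≤ 1)


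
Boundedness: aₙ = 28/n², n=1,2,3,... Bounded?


a₁ = 28, a₂ = 28/4, a₃ = 28/9, ...
0 < aₙ ≤ 28 for all n ≥ 1
The sequence IS bounded

Bounded (0 < aₙ ≤ 28)


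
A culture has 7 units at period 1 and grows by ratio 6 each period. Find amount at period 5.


aₙ = a₁·r^(n-1)
= 7×6^4
= 7×1296
= 9072

a_5 = 9072


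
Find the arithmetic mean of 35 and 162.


AM = (35 + 162)/2 = 197/2 = 98.5

AM = 98.5


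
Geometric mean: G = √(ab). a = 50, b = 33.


GM = √(50×33) = √1650 = 40.6202

GM = 40.6202


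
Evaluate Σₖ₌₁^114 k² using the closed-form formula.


n = 114
n(n+1)(2n+1)/6 = 114×115×229/6
= 3002190/6 = 500365

Σk² = 500365


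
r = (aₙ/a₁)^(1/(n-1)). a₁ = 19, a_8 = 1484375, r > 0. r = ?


r^(n-1) = aₙ/a₁
r^7 = 1484375/19 = 78125
r = 78125^(1/7)
= 5

r = 5


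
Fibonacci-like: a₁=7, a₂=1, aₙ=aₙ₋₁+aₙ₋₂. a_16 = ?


Computing iteratively: 7, 1, 8, 9, 17, 26, 43, 69, 112, 181, 293, 474, ...
a_16 = 3249

a_16 = 3249


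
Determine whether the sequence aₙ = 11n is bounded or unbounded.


aₙ = 11n → as n→∞, aₙ→∞
No finite upper bound exists
The sequence is UNBOUNDED

Unbounded (aₙ → ∞ as n → ∞)


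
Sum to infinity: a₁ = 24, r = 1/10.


S∞ = a₁/(1-r) = 24/(1 - 1/10)
= 24/(9/10)
= 80/3

S∞ = 80/3


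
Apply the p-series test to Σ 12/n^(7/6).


p-series test: Σ c/n^p converges if p > 1, diverges if p ≤ 1 (constant c > 0 doesn't affect convergence).
p = 7/6
7/6 > 1 → CONVERGES

Converges (p = 7/6 > 1)


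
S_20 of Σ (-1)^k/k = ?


S = -1 + 1/2 - 1/3 + 1/4 - 1/5 + 1/6 - 1/7 + 1/8 ± ...
= -0.6688
(Full series converges to -ln(2) ≈ -0.6931)

S_20 = -0.6688


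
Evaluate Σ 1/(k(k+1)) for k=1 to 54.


1/(k(k+1)) = 1/k - 1/(k+1) (partial fractions)
Telescoping: Σ = 1 - 1/55 = 54/55

Sum = 54/55


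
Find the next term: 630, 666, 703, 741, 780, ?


Pattern: triangular numbers: n(n+1)/2
Terms: 630, 666, 703, 741, 780
Next term = 820

Next term = 820


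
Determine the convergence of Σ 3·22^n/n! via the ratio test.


aₙ = 3·22^n/n!
a_{n+1}/aₙ = 22^(n+1)/(n+1)! × n!/22^n  (constant 3 cancels)
= 22/(n+1)
L = lim(n→∞) 22/(n+1) = 0
L < 1 → series CONVERGES

Converges (ratio test: L = 0 < 1)


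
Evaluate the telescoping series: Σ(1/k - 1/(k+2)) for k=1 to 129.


Telescoping with gap 2: two head and two tail terms survive.
= (1 + 1/2) - (1/130 + 1/131)
= 3/2 - 1/130 - 1/131 = 12642/8515

Sum = 12642/8515


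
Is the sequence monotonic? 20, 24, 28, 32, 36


Differences: 4, 4, 4, 4
All differences > 0 → strictly INCREASING

Monotonically increasing


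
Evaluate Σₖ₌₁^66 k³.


n(n+1)/2 = 66×67/2 = 2211
Σk³ = 2211² = 4888521

Σk³ = 4888521


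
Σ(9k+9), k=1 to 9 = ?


Σ(9k+9) = 9·Σk + 9·n
= 9·45 + 9·9
= 405 + 81 = 486

Σ = 486


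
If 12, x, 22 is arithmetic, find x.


AM = (12 + 22)/2 = 34/2 = 17

AM = 17


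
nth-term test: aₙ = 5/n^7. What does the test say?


lim(n→∞) 5/n^7 = 0
lim aₙ = 0 → nth-term test is INCONCLUSIVE
(Need other tests; this is actually a convergent p-series with p=7 > 1)

Inconclusive (lim aₙ = 0; need another test)


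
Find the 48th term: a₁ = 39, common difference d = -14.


aₙ = a₁ + (n-1)d
= 39 + (48-1)×-14
= 39 - 658
= -619

a_48 = -619


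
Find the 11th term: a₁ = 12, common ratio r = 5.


aₙ = a₁·r^(n-1)
= 12×5^10
= 12×9765625
= 117187500

a_11 = 117187500


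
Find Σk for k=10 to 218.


Σₖ₌10^218 k = Σₖ₌₁^218 k − Σₖ₌₁^9 k
= 218·219/2 − 9·10/2
= 23871 − 45 = 23826

Σk = 23826


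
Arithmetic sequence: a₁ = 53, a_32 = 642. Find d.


d = (aₙ - a₁)/(n-1)
= (642 - 53)/(32-1)
= 589/31 = 19

d = 19


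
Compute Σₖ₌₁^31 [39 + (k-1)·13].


aₙ = 39 + (31-1)×13 = 429
Sₙ = n(a₁+aₙ)/2 = 31×(39+429)/2
= 31×468/2 = 7254

S_31 = 7254


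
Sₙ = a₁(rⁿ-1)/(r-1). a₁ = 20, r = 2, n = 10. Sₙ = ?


Sₙ = 20×(2^10 - 1)/(2 - 1)
= 20×(1024 - 1)/1
= 20×1023/1
= 20460

S_10 = 20460


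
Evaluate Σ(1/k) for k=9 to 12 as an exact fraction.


Σₖ₌9^12 1/k = 1/9 + 1/10 + 1/11 + 1/12
= 763/1980
≈ 0.3854

Sum = 763/1980 ≈ 0.3854


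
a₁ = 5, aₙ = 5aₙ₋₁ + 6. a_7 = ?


Computing step by step:
a_1 = 5
a_2 = 31
a_3 = 161
a_4 = 811
a_5 = 4061
a_6 = 20311
a_7 = 101561


a_7 = 101561


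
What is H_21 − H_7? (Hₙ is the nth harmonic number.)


Σₖ₌8^21 1/k = 1/8 + 1/9 + 1/10 + ... + 1/21
= 27223837/25865840
≈ 1.0525

Sum = 27223837/25865840 ≈ 1.0525


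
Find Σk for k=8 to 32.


Σₖ₌8^32 k = Σₖ₌₁^32 k − Σₖ₌₁^7 k
= 32·33/2 − 7·8/2
= 528 − 28 = 500

Σk = 500


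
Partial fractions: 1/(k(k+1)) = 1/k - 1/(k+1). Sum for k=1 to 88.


1/(k(k+1)) = 1/k - 1/(k+1) (partial fractions)
Telescoping: Σ = 1 - 1/89 = 88/89

Sum = 88/89


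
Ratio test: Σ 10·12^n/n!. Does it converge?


aₙ = 10·12^n/n!
a_{n+1}/aₙ = 12^(n+1)/(n+1)! × n!/12^n  (constant 10 cancels)
= 12/(n+1)
L = lim(n→∞) 12/(n+1) = 0
L < 1 → series CONVERGES

Converges (ratio test: L = 0 < 1)


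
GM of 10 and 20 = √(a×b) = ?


GM = √(10×20) = √200 = 14.1421

GM = 14.1421


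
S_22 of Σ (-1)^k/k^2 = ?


S = -1 + 1/4 - 1/9 + 1/16 - 1/25 + 1/36 - 1/49 + 1/64 ± ...
= -0.8215
(Full series converges to -π²/12 ≈ -0.8225)

S_22 = -0.8215


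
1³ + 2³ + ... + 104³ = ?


n(n+1)/2 = 104×105/2 = 5460
Σk³ = 5460² = 29811600

Σk³ = 29811600


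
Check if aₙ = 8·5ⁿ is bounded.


aₙ = 8·5ⁿ → as n→∞, aₙ→∞ (since base 5 > 1)
No finite upper bound exists
The sequence is UNBOUNDED

Unbounded (aₙ → ∞ as n → ∞)


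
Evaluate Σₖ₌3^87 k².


Σₖ₌3^87 k² = Σₖ₌₁^87 k² − Σₖ₌₁^2 k²
= 87·88·175/6 − 2·3·5/6
= 223300 − 5 = 223295

Σk² = 223295


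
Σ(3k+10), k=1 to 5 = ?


Σ(3k+10) = 3·Σk + 10·n
= 3·15 + 10·5
= 45 + 50 = 95

Σ = 95


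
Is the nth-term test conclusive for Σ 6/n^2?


lim(n→∞) 6/n^2 = 0
lim aₙ = 0 → nth-term test is INCONCLUSIVE
(Need other tests; this is actually a convergent p-series with p=2 > 1)

Inconclusive (lim aₙ = 0; need another test)


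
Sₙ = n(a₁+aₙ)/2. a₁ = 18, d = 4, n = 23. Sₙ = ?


aₙ = 18 + (23-1)×4 = 106
Sₙ = n(a₁+aₙ)/2 = 23×(18+106)/2
= 23×124/2 = 1426

S_23 = 1426


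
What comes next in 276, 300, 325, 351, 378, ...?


Pattern: triangular numbers: n(n+1)/2
Terms: 276, 300, 325, 351, 378
Next term = 406

Next term = 406


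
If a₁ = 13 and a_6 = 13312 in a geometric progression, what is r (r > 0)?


r^(n-1) = aₙ/a₁
r^5 = 13312/13 = 1024
r = 1024^(1/5)
= 4

r = 4


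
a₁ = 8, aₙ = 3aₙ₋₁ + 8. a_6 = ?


Computing step by step:
a_1 = 8
a_2 = 32
a_3 = 104
a_4 = 320
a_5 = 968
a_6 = 2912


a_6 = 2912


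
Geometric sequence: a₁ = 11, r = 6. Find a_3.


aₙ = a₁·r^(n-1)
= 11×6^2
= 11×36
= 396

a_3 = 396


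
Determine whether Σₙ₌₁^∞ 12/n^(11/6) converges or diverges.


p-series test: Σ c/n^p converges if p > 1, diverges if p ≤ 1 (constant c > 0 doesn't affect convergence).
p = 11/6
11/6 > 1 → CONVERGES

Converges (p = 11/6 > 1)


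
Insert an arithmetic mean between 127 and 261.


AM = (127 + 261)/2 = 388/2 = 194

AM = 194


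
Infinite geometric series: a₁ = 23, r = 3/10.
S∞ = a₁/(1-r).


S∞ = a₁/(1-r) = 23/(1 - 3/10)
= 23/(7/10)
= 230/7

S∞ = 230/7


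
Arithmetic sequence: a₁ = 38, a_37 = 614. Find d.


d = (aₙ - a₁)/(n-1)
= (614 - 38)/(37-1)
= 576/36 = 16

d = 16


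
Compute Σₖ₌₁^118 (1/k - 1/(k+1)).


Telescoping: adjacent terms cancel.
= 1/1 - 1/119
= 1 - 1/119 = 118/119

Sum = 118/119


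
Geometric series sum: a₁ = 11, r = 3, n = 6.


Sₙ = 11×(3^6 - 1)/(3 - 1)
= 11×(729 - 1)/2
= 11×728/2
= 4004

S_6 = 4004


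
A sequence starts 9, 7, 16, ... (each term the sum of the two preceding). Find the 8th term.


Computing iteratively: 9, 7, 16, 23, 39, 62, 101, 163
a_8 = 163

a_8 = 163


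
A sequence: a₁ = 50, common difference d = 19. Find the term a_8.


aₙ = a₁ + (n-1)d
= 50 + (8-1)×19
= 50 + 133
= 183

a_8 = 183


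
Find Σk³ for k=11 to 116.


Σₖ₌11^116 k³ = [116·117/2]² − [10·11/2]²
= 46049796 − 3025 = 46046771

Σk³ = 46046771


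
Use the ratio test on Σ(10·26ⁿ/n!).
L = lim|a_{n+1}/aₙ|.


aₙ = 10·26^n/n!
a_{n+1}/aₙ = 26^(n+1)/(n+1)! × n!/26^n  (constant 10 cancels)
= 26/(n+1)
L = lim(n→∞) 26/(n+1) = 0
L < 1 → series CONVERGES

Converges (ratio test: L = 0 < 1)


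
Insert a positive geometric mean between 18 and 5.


GM = √(18×5) = √90 = 9.4868

GM = 9.4868


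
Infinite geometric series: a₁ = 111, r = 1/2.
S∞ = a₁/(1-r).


S∞ = a₁/(1-r) = 111/(1 - 1/2)
= 111/(1/2)
= 222

S∞ = 222


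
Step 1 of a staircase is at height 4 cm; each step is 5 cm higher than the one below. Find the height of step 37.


aₙ = a₁ + (n-1)d
= 4 + (37-1)×5
= 4 + 180
= 184

a_37 = 184


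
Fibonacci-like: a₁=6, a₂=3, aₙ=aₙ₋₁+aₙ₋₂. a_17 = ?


Computing iteratively: 6, 3, 9, 12, 21, 33, 54, 87, 141, 228, 369, 597, ...
a_17 = 6621

a_17 = 6621


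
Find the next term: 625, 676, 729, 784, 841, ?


Pattern: perfect squares: n²
Terms: 625, 676, 729, 784, 841
Next term = 900

Next term = 900


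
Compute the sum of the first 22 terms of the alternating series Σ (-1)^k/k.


S = -1 + 1/2 - 1/3 + 1/4 - 1/5 + 1/6 - 1/7 + 1/8 ± ...
= -0.6709
(Full series converges to -ln(2) ≈ -0.6931)

S_22 = -0.6709


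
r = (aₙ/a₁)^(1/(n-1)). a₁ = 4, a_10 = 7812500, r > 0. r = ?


r^(n-1) = aₙ/a₁
r^9 = 7812500/4 = 1953125
r = 1953125^(1/9)
= 5

r = 5


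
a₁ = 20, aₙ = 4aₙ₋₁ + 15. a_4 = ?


Computing step by step:
a_1 = 20
a_2 = 95
a_3 = 395
a_4 = 1595


a_4 = 1595


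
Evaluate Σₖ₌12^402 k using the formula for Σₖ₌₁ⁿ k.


Σₖ₌12^402 k = Σₖ₌₁^402 k − Σₖ₌₁^11 k
= 402·403/2 − 11·12/2
= 81003 − 66 = 80937

Σk = 80937


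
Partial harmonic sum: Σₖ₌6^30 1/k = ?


Σₖ₌6^30 1/k = 1/6 + 1/7 + 1/8 + ... + 1/30
= 3986594995087/2329089562800
≈ 1.7117

Sum = 3986594995087/2329089562800 ≈ 1.7117


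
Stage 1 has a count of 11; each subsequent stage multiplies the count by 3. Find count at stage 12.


aₙ = a₁·r^(n-1)
= 11×3^11
= 11×177147
= 1948617

a_12 = 1948617


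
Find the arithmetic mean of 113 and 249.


AM = (113 + 249)/2 = 362/2 = 181

AM = 181


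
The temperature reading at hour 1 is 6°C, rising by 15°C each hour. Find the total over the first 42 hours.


aₙ = 6 + (42-1)×15 = 621
Sₙ = n(a₁+aₙ)/2 = 42×(6+621)/2
= 42×627/2 = 13167

S_42 = 13167


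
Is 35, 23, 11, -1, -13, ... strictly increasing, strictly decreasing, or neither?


Differences: -12, -12, -12, -12
All differences < 0 → strictly DECREASING

Monotonically decreasing


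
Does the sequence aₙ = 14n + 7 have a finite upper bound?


aₙ = 14n + 7 → as n→∞, aₙ→∞
No finite upper bound exists
The sequence is UNBOUNDED

Unbounded (aₙ → ∞ as n → ∞)


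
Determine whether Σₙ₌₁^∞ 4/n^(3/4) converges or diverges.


p-series test: Σ c/n^p converges if p > 1, diverges if p ≤ 1 (constant c > 0 doesn't affect convergence).
p = 3/4
3/4 ≤ 1 → DIVERGES

Diverges (p = 3/4 ≤ 1)


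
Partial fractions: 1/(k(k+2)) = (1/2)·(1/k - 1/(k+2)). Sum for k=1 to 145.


1/(k(k+2)) = (1/2)·(1/k - 1/(k+2)) (partial fractions)
Telescoping: Σ = (1/2)·(1 + 1/2 - 1/146 - 1/147) = 7975/10731

Sum = 7975/10731


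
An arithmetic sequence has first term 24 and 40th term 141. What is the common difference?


d = (aₙ - a₁)/(n-1)
= (141 - 24)/(40-1)
= 117/39 = 3

d = 3


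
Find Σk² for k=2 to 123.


Σₖ₌2^123 k² = Σₖ₌₁^123 k² − Σₖ₌₁^1 k²
= 123·124·247/6 − 1·2·3/6
= 627874 − 1 = 627873

Σk² = 627873


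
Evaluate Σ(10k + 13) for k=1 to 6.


Σ(10k+13) = 10·Σk + 13·n
= 10·21 + 13·6
= 210 + 78 = 288

Σ = 288


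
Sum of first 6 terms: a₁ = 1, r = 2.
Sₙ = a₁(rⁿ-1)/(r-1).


Sₙ = 1×(2^6 - 1)/(2 - 1)
= 1×(64 - 1)/1
= 1×63/1
= 63

S_6 = 63


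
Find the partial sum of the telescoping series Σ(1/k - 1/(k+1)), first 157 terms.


Telescoping: adjacent terms cancel.
= 1/1 - 1/158
= 1 - 1/158 = 157/158

Sum = 157/158


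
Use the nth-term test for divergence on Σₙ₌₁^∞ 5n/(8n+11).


lim(n→∞) 5n/(8n+11) = 5/8 = 5/8  (divide numerator and denominator by n)
lim aₙ = 5/8 ≠ 0 → series DIVERGES

Diverges (lim aₙ = 5/8 ≠ 0)


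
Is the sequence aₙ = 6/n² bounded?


a₁ = 6, a₂ = 6/4, a₃ = 6/9, ...
0 < aₙ ≤ 6 for all n ≥ 1
The sequence IS bounded

Bounded (0 < aₙ ≤ 6)


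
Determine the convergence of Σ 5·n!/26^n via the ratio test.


aₙ = 5·n!/26^n
a_{n+1}/aₙ = (n+1)!/26^(n+1) × 26^n/n!  (constant 5 cancels)
= (n+1)/26
L = lim(n→∞) (n+1)/26 = ∞
L > 1 → series DIVERGES

Diverges (ratio test: L = ∞ > 1)


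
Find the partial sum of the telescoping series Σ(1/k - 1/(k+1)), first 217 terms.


Telescoping: adjacent terms cancel.
= 1/1 - 1/218
= 1 - 1/218 = 217/218

Sum = 217/218


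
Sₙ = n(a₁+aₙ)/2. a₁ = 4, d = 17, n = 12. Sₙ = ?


aₙ = 4 + (12-1)×17 = 191
Sₙ = n(a₁+aₙ)/2 = 12×(4+191)/2
= 12×195/2 = 1170

S_12 = 1170


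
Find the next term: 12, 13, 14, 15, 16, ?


Pattern: arithmetic (d=1)
Terms: 12, 13, 14, 15, 16
Next term = 17

Next term = 17


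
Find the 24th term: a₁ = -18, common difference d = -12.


aₙ = a₁ + (n-1)d
= -18 + (24-1)×-12
= -18 - 276
= -294

a_24 = -294


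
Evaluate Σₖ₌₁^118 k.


n(n+1)/2 = 118×119/2 = 14042/2 = 7021

Σk = 7021


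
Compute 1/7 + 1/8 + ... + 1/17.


Σₖ₌7^17 1/k = 1/7 + 1/8 + 1/9 + ... + 1/17
= 2424847/2450448
≈ 0.9896

Sum = 2424847/2450448 ≈ 0.9896


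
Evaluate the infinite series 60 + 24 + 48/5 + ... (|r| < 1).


S∞ = a₁/(1-r) = 60/(1 - 2/5)
= 60/(3/5)
= 100

S∞ = 100


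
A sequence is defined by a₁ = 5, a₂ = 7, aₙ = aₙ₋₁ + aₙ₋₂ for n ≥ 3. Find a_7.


Computing iteratively: 5, 7, 12, 19, 31, 50, 81
a_7 = 81

a_7 = 81


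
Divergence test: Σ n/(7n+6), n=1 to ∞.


lim(n→∞) n/(7n+6) = 1/7 = 1/7  (divide numerator and denominator by n)
lim aₙ = 1/7 ≠ 0 → series DIVERGES

Diverges (lim aₙ = 1/7 ≠ 0)


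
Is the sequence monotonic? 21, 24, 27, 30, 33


Differences: 3, 3, 3, 3
All differences > 0 → strictly INCREASING

Monotonically increasing


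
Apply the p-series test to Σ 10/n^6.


p-series test: Σ c/n^p converges if p > 1, diverges if p ≤ 1 (constant c > 0 doesn't affect convergence).
p = 6
6 > 1 → CONVERGES

Converges (p = 6 > 1)


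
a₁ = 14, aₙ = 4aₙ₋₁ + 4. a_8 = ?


Computing step by step:
a_1 = 14
a_2 = 60
a_3 = 244
a_4 = 980
a_5 = 3924
a_6 = 15700
a_7 = 62804
a_8 = 251220


a_8 = 251220


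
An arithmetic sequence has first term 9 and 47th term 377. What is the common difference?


d = (aₙ - a₁)/(n-1)
= (377 - 9)/(47-1)
= 368/46 = 8

d = 8


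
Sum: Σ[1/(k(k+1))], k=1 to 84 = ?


1/(k(k+1)) = 1/k - 1/(k+1) (partial fractions)
Telescoping: Σ = 1 - 1/85 = 84/85

Sum = 84/85


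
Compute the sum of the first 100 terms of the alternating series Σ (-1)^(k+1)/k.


S = 1 - 1/2 + 1/3 - 1/4 + 1/5 - 1/6 + 1/7 - 1/8 ± ...
= 0.6882
(Full series converges to +ln(2) ≈ +0.6931)

S_100 = 0.6882


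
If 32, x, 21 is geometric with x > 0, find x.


GM = √(32×21) = √672 = 25.923

GM = 25.923


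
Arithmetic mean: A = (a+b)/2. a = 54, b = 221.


AM = (54 + 221)/2 = 275/2 = 137.5

AM = 137.5


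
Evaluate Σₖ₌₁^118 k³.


n(n+1)/2 = 118×119/2 = 7021
Σk³ = 7021² = 49294441

Σk³ = 49294441


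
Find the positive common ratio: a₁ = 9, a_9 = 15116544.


r^(n-1) = aₙ/a₁
r^8 = 15116544/9 = 1679616
r = 1679616^(1/8)
= ±6; taking r > 0 gives r = 6

r = 6


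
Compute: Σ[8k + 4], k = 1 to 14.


Σ(8k+4) = 8·Σk + 4·n
= 8·105 + 4·14
= 840 + 56 = 896

Σ = 896


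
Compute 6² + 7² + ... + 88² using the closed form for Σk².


Σₖ₌6^88 k² = Σₖ₌₁^88 k² − Σₖ₌₁^5 k²
= 88·89·177/6 − 5·6·11/6
= 231044 − 55 = 230989

Σk² = 230989


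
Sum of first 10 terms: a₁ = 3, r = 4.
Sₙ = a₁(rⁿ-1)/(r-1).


Sₙ = 3×(4^10 - 1)/(4 - 1)
= 3×(1048576 - 1)/3
= 3×1048575/3
= 1048575

S_10 = 1048575


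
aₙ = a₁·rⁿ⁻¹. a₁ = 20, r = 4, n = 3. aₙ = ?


aₙ = a₁·r^(n-1)
= 20×4^2
= 20×16
= 320

a_3 = 320


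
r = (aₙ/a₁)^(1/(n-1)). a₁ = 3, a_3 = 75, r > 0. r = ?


r^(n-1) = aₙ/a₁
r^2 = 75/3 = 25
r = 25^(1/2)
= ±5; taking r > 0 gives r = 5

r = 5


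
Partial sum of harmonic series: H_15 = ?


H_15 = 1/1 + 1/2 + 1/3 + ... + 1/15
= 1195757/360360
≈ 3.3182

H_15 = 1195757/360360 ≈ 3.3182


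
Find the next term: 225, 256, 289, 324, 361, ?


Pattern: perfect squares: n²
Terms: 225, 256, 289, 324, 361
Next term = 400

Next term = 400


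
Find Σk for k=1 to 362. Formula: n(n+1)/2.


n(n+1)/2 = 362×363/2 = 131406/2 = 65703

Σk = 65703


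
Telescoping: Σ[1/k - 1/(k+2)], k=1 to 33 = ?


Telescoping with gap 2: two head and two tail terms survive.
= (1 + 1/2) - (1/34 + 1/35)
= 3/2 - 1/34 - 1/35 = 858/595

Sum = 858/595


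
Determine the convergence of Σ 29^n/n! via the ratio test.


aₙ = 29^n/n!
a_{n+1}/aₙ = 29^(n+1)/(n+1)! × n!/29^n
= 29/(n+1)
L = lim(n→∞) 29/(n+1) = 0
L < 1 → series CONVERGES

Converges (ratio test: L = 0 < 1)


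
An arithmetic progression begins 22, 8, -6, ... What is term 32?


aₙ = a₁ + (n-1)d
= 22 + (32-1)×-14
= 22 - 434
= -412

a_32 = -412


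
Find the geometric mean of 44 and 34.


GM = √(44×34) = √1496 = 38.6782

GM = 38.6782


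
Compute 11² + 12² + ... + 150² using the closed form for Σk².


Σₖ₌11^150 k² = Σₖ₌₁^150 k² − Σₖ₌₁^10 k²
= 150·151·301/6 − 10·11·21/6
= 1136275 − 385 = 1135890

Σk² = 1135890


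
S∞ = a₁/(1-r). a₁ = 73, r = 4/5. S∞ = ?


S∞ = a₁/(1-r) = 73/(1 - 4/5)
= 73/(1/5)
= 365

S∞ = 365


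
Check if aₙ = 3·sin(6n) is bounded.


For all n, -1 ≤ sin(6n) ≤ 1, so -3 ≤ 3·sin(6n) ≤ 3
Lower bound: -3, Upper bound: 3
The sequence IS bounded

Bounded (-3 ≤ aₙ ≤ 3)


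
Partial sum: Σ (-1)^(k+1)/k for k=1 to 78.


S = 1 - 1/2 + 1/3 - 1/4 + 1/5 - 1/6 + 1/7 - 1/8 ± ...
= 0.6868
(Full series converges to +ln(2) ≈ +0.6931)

S_78 = 0.6868


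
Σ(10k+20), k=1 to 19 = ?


Σ(10k+20) = 10·Σk + 20·n
= 10·190 + 20·19
= 1900 + 380 = 2280

Σ = 2280


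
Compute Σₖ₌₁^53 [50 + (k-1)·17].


aₙ = 50 + (53-1)×17 = 934
Sₙ = n(a₁+aₙ)/2 = 53×(50+934)/2
= 53×984/2 = 26076

S_53 = 26076


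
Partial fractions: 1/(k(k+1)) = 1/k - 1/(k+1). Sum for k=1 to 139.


1/(k(k+1)) = 1/k - 1/(k+1) (partial fractions)
Telescoping: Σ = 1 - 1/140 = 139/140

Sum = 139/140


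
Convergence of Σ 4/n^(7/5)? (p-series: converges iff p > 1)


p-series test: Σ c/n^p converges if p > 1, diverges if p ≤ 1 (constant c > 0 doesn't affect convergence).
p = 7/5
7/5 > 1 → CONVERGES

Converges (p = 7/5 > 1)


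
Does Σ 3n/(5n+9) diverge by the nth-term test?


lim(n→∞) 3n/(5n+9) = 3/5 = 3/5  (divide numerator and denominator by n)
lim aₙ = 3/5 ≠ 0 → series DIVERGES

Diverges (lim aₙ = 3/5 ≠ 0)


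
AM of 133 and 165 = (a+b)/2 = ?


AM = (133 + 165)/2 = 298/2 = 149

AM = 149


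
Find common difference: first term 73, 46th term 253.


d = (aₙ - a₁)/(n-1)
= (253 - 73)/(46-1)
= 180/45 = 4

d = 4


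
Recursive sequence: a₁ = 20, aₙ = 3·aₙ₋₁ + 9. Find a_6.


Computing step by step:
a_1 = 20
a_2 = 69
a_3 = 216
a_4 = 657
a_5 = 1980
a_6 = 5949


a_6 = 5949


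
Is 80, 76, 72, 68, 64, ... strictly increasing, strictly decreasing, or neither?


Differences: -4, -4, -4, -4
All differences < 0 → strictly DECREASING

Monotonically decreasing


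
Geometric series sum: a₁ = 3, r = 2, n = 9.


Sₙ = 3×(2^9 - 1)/(2 - 1)
= 3×(512 - 1)/1
= 3×511/1
= 1533

S_9 = 1533


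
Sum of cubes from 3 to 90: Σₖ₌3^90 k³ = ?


Σₖ₌3^90 k³ = [90·91/2]² − [2·3/2]²
= 16769025 − 9 = 16769016

Σk³ = 16769016


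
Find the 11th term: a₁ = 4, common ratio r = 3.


aₙ = a₁·r^(n-1)
= 4×3^10
= 4×59049
= 236196

a_11 = 236196


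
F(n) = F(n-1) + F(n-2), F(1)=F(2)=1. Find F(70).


Fibonacci sequence: 1, 1, 2, 3, 5, 8, 13, 21, 34, 55, 89, ...
F(70) = 190392490709135

F(70) = 190392490709135


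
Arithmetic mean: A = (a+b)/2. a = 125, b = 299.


AM = (125 + 299)/2 = 424/2 = 212

AM = 212


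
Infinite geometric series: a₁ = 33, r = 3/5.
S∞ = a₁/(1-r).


S∞ = a₁/(1-r) = 33/(1 - 3/5)
= 33/(2/5)
= 165/2

S∞ = 165/2


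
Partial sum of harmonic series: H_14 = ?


H_14 = 1/1 + 1/2 + 1/3 + ... + 1/14
= 1171733/360360
≈ 3.2516

H_14 = 1171733/360360 ≈ 3.2516


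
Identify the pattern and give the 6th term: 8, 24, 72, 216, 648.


Pattern: geometric (r=3)
Terms: 8, 24, 72, 216, 648
Next term = 1944

Next term = 1944


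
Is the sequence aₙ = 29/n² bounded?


a₁ = 29, a₂ = 29/4, a₃ = 29/9, ...
0 < aₙ ≤ 29 for all n ≥ 1
The sequence IS bounded

Bounded (0 < aₙ ≤ 29)


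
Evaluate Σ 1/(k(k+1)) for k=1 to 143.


1/(k(k+1)) = 1/k - 1/(k+1) (partial fractions)
Telescoping: Σ = 1 - 1/144 = 143/144

Sum = 143/144


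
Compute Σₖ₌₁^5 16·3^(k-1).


Sₙ = 16×(3^5 - 1)/(3 - 1)
= 16×(243 - 1)/2
= 16×242/2
= 1936

S_5 = 1936


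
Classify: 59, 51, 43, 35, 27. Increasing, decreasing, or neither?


Differences: -8, -8, -8, -8
All differences < 0 → strictly DECREASING

Monotonically decreasing


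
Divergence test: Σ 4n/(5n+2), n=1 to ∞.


lim(n→∞) 4n/(5n+2) = 4/5 = 4/5  (divide numerator and denominator by n)
lim aₙ = 4/5 ≠ 0 → series DIVERGES

Diverges (lim aₙ = 4/5 ≠ 0)


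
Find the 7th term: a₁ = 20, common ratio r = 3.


aₙ = a₁·r^(n-1)
= 20×3^6
= 20×729
= 14580

a_7 = 14580


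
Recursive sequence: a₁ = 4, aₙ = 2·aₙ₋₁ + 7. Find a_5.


Computing step by step:
a_1 = 4
a_2 = 15
a_3 = 37
a_4 = 81
a_5 = 169


a_5 = 169


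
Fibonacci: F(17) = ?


Fibonacci sequence: 1, 1, 2, 3, 5, 8, 13, 21, 34, 55, 89, ...
F(17) = 1597

F(17) = 1597


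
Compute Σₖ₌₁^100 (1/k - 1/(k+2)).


Telescoping with gap 2: two head and two tail terms survive.
= (1 + 1/2) - (1/101 + 1/102)
= 3/2 - 1/101 - 1/102 = 7625/5151

Sum = 7625/5151


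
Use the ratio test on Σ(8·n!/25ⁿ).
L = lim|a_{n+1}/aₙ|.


aₙ = 8·n!/25^n
a_{n+1}/aₙ = (n+1)!/25^(n+1) × 25^n/n!  (constant 8 cancels)
= (n+1)/25
L = lim(n→∞) (n+1)/25 = ∞
L > 1 → series DIVERGES

Diverges (ratio test: L = ∞ > 1)


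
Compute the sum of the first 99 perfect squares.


n = 99
n(n+1)(2n+1)/6 = 99×100×199/6
= 1970100/6 = 328350

Σk² = 328350


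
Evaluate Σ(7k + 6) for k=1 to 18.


Σ(7k+6) = 7·Σk + 6·n
= 7·171 + 6·18
= 1197 + 108 = 1305

Σ = 1305


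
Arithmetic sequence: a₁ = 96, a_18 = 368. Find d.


d = (aₙ - a₁)/(n-1)
= (368 - 96)/(18-1)
= 272/17 = 16

d = 16


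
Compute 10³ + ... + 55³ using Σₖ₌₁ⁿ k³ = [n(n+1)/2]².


Σₖ₌10^55 k³ = [55·56/2]² − [9·10/2]²
= 2371600 − 2025 = 2369575

Σk³ = 2369575


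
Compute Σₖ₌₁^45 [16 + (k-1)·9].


aₙ = 16 + (45-1)×9 = 412
Sₙ = n(a₁+aₙ)/2 = 45×(16+412)/2
= 45×428/2 = 9630

S_45 = 9630


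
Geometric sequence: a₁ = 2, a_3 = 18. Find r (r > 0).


r^(n-1) = aₙ/a₁
r^2 = 18/2 = 9
r = 9^(1/2)
= ±3; taking r > 0 gives r = 3

r = 3


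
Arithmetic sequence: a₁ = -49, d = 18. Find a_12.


aₙ = a₁ + (n-1)d
= -49 + (12-1)×18
= -49 + 198
= 149

a_12 = 149


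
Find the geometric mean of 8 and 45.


GM = √(8×45) = √360 = 18.9737

GM = 18.9737


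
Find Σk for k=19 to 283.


Σₖ₌19^283 k = Σₖ₌₁^283 k − Σₖ₌₁^18 k
= 283·284/2 − 18·19/2
= 40186 − 171 = 40015

Σk = 40015


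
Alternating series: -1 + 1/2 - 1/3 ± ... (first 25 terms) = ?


S = -1 + 1/2 - 1/3 + 1/4 - 1/5 + 1/6 - 1/7 + 1/8 ± ...
= -0.7127
(Full series converges to -ln(2) ≈ -0.6931)

S_25 = -0.7127


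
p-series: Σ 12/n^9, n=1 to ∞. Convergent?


p-series test: Σ c/n^p converges if p > 1, diverges if p ≤ 1 (constant c > 0 doesn't affect convergence).
p = 9
9 > 1 → CONVERGES

Converges (p = 9 > 1)


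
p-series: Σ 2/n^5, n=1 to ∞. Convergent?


p-series test: Σ c/n^p converges if p > 1, diverges if p ≤ 1 (constant c > 0 doesn't affect convergence).
p = 5
5 > 1 → CONVERGES

Converges (p = 5 > 1)


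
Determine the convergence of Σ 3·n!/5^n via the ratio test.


aₙ = 3·n!/5^n
a_{n+1}/aₙ = (n+1)!/5^(n+1) × 5^n/n!  (constant 3 cancels)
= (n+1)/5
L = lim(n→∞) (n+1)/5 = ∞
L > 1 → series DIVERGES

Diverges (ratio test: L = ∞ > 1)


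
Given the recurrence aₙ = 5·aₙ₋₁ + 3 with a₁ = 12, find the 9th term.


Computing step by step:
a_1 = 12
a_2 = 63
a_3 = 318
a_4 = 1593
a_5 = 7968
a_6 = 39843
a_7 = 199218
a_8 = 996093
a_9 = 4980468


a_9 = 4980468


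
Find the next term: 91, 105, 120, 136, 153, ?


Pattern: triangular numbers: n(n+1)/2
Terms: 91, 105, 120, 136, 153
Next term = 171

Next term = 171


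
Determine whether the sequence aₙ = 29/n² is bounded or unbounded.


a₁ = 29, a₂ = 29/4, a₃ = 29/9, ...
0 < aₙ ≤ 29 for all n ≥ 1
The sequence IS bounded

Bounded (0 < aₙ ≤ 29)


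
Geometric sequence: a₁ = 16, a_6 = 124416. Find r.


r^(n-1) = aₙ/a₁
r^5 = 124416/16 = 7776
r = 7776^(1/5)
= 6

r = 6


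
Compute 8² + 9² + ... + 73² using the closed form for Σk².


Σₖ₌8^73 k² = Σₖ₌₁^73 k² − Σₖ₌₁^7 k²
= 73·74·147/6 − 7·8·15/6
= 132349 − 140 = 132209

Σk² = 132209


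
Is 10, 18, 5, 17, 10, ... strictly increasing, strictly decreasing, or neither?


Differences: 8, -13, 12, -7
Difference at position 1 is +8 (> 0) but position 2 is -13 (< 0) — sequence both rises and falls
→ NOT monotonic

Not monotonic


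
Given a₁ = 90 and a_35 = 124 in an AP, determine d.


d = (aₙ - a₁)/(n-1)
= (124 - 90)/(35-1)
= 34/34 = 1

d = 1


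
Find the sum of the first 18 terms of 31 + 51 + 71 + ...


aₙ = 31 + (18-1)×20 = 371
Sₙ = n(a₁+aₙ)/2 = 18×(31+371)/2
= 18×402/2 = 3618

S_18 = 3618


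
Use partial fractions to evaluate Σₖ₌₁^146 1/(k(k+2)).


1/(k(k+2)) = (1/2)·(1/k - 1/(k+2)) (partial fractions)
Telescoping: Σ = (1/2)·(1 + 1/2 - 1/147 - 1/148) = 32339/43512

Sum = 32339/43512


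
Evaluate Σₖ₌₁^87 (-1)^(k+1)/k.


S = 1 - 1/2 + 1/3 - 1/4 + 1/5 - 1/6 + 1/7 - 1/8 ± ...
= 0.6989
(Full series converges to +ln(2) ≈ +0.6931)

S_87 = 0.6989


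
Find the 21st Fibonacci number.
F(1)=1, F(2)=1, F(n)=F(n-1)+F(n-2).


Fibonacci sequence: 1, 1, 2, 3, 5, 8, 13, 21, 34, 55, 89, ...
F(21) = 10946

F(21) = 10946


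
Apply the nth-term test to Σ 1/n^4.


lim(n→∞) 1/n^4 = 0
lim aₙ = 0 → nth-term test is INCONCLUSIVE
(Need other tests; this is actually a convergent p-series with p=4 > 1)

Inconclusive (lim aₙ = 0; need another test)


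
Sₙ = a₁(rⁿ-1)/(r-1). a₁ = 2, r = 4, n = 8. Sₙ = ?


Sₙ = 2×(4^8 - 1)/(4 - 1)
= 2×(65536 - 1)/3
= 2×65535/3
= 43690

S_8 = 43690
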